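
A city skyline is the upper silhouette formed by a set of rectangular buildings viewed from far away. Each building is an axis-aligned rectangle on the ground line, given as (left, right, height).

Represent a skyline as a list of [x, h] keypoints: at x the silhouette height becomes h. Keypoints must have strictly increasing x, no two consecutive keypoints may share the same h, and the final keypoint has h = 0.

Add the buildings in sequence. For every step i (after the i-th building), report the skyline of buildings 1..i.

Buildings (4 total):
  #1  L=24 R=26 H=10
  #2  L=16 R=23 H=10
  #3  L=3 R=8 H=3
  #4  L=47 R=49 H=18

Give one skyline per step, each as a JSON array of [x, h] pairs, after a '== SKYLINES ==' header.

== SKYLINES ==
[[24,10],[26,0]]
[[16,10],[23,0],[24,10],[26,0]]
[[3,3],[8,0],[16,10],[23,0],[24,10],[26,0]]
[[3,3],[8,0],[16,10],[23,0],[24,10],[26,0],[47,18],[49,0]]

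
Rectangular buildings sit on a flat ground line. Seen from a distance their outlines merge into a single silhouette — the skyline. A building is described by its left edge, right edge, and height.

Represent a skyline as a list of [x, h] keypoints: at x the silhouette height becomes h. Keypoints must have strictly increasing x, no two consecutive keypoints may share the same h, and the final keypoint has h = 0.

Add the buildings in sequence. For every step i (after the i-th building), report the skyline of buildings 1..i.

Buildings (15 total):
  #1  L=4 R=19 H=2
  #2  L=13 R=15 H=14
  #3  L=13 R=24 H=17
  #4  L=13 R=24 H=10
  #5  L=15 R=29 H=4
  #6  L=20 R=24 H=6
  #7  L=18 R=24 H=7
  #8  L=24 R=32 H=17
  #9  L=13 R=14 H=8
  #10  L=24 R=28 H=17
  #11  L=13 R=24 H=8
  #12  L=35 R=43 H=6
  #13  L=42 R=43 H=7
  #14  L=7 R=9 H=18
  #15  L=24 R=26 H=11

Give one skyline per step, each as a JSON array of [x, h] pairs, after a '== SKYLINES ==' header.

== SKYLINES ==
[[4,2],[19,0]]
[[4,2],[13,14],[15,2],[19,0]]
[[4,2],[13,17],[24,0]]
[[4,2],[13,17],[24,0]]
[[4,2],[13,17],[24,4],[29,0]]
[[4,2],[13,17],[24,4],[29,0]]
[[4,2],[13,17],[24,4],[29,0]]
[[4,2],[13,17],[32,0]]
[[4,2],[13,17],[32,0]]
[[4,2],[13,17],[32,0]]
[[4,2],[13,17],[32,0]]
[[4,2],[13,17],[32,0],[35,6],[43,0]]
[[4,2],[13,17],[32,0],[35,6],[42,7],[43,0]]
[[4,2],[7,18],[9,2],[13,17],[32,0],[35,6],[42,7],[43,0]]
[[4,2],[7,18],[9,2],[13,17],[32,0],[35,6],[42,7],[43,0]]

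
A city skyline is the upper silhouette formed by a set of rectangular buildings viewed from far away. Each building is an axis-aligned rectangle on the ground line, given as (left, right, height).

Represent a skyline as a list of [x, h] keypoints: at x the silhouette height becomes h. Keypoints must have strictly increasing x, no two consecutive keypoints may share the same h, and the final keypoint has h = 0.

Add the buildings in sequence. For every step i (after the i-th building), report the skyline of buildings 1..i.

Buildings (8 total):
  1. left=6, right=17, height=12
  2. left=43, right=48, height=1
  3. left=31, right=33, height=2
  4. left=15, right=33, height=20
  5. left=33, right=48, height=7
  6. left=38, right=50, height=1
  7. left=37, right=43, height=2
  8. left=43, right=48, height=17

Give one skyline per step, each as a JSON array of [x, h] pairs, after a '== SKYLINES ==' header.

== SKYLINES ==
[[6,12],[17,0]]
[[6,12],[17,0],[43,1],[48,0]]
[[6,12],[17,0],[31,2],[33,0],[43,1],[48,0]]
[[6,12],[15,20],[33,0],[43,1],[48,0]]
[[6,12],[15,20],[33,7],[48,0]]
[[6,12],[15,20],[33,7],[48,1],[50,0]]
[[6,12],[15,20],[33,7],[48,1],[50,0]]
[[6,12],[15,20],[33,7],[43,17],[48,1],[50,0]]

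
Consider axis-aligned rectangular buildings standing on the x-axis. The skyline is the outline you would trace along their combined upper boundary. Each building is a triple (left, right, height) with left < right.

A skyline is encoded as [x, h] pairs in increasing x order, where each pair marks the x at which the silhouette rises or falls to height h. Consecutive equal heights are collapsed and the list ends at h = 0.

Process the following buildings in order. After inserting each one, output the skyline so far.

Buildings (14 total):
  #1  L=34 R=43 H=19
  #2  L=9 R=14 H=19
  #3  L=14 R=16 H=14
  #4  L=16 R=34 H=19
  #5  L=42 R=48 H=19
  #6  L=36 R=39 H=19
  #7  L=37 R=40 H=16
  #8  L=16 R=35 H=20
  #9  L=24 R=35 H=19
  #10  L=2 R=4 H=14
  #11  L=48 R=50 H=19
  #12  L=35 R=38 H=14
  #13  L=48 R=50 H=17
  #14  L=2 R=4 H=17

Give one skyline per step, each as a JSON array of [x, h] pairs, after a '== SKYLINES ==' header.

== SKYLINES ==
[[34,19],[43,0]]
[[9,19],[14,0],[34,19],[43,0]]
[[9,19],[14,14],[16,0],[34,19],[43,0]]
[[9,19],[14,14],[16,19],[43,0]]
[[9,19],[14,14],[16,19],[48,0]]
[[9,19],[14,14],[16,19],[48,0]]
[[9,19],[14,14],[16,19],[48,0]]
[[9,19],[14,14],[16,20],[35,19],[48,0]]
[[9,19],[14,14],[16,20],[35,19],[48,0]]
[[2,14],[4,0],[9,19],[14,14],[16,20],[35,19],[48,0]]
[[2,14],[4,0],[9,19],[14,14],[16,20],[35,19],[50,0]]
[[2,14],[4,0],[9,19],[14,14],[16,20],[35,19],[50,0]]
[[2,14],[4,0],[9,19],[14,14],[16,20],[35,19],[50,0]]
[[2,17],[4,0],[9,19],[14,14],[16,20],[35,19],[50,0]]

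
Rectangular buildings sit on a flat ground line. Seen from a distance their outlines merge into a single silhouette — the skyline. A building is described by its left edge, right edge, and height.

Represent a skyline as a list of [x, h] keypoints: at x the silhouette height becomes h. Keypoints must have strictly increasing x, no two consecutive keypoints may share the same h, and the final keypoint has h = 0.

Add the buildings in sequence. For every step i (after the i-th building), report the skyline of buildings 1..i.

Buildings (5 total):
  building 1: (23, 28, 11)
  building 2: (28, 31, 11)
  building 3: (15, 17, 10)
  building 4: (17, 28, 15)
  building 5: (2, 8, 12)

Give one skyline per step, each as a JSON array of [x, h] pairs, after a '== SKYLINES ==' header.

== SKYLINES ==
[[23,11],[28,0]]
[[23,11],[31,0]]
[[15,10],[17,0],[23,11],[31,0]]
[[15,10],[17,15],[28,11],[31,0]]
[[2,12],[8,0],[15,10],[17,15],[28,11],[31,0]]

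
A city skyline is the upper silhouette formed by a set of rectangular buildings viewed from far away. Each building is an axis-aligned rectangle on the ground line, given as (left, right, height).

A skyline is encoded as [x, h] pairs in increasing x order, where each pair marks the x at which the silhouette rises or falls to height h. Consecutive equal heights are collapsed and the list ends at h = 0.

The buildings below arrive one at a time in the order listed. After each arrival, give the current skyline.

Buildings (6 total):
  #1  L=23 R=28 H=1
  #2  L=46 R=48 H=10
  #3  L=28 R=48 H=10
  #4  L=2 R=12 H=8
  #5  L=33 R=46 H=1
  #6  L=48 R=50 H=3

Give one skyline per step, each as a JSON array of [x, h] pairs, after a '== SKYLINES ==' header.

== SKYLINES ==
[[23,1],[28,0]]
[[23,1],[28,0],[46,10],[48,0]]
[[23,1],[28,10],[48,0]]
[[2,8],[12,0],[23,1],[28,10],[48,0]]
[[2,8],[12,0],[23,1],[28,10],[48,0]]
[[2,8],[12,0],[23,1],[28,10],[48,3],[50,0]]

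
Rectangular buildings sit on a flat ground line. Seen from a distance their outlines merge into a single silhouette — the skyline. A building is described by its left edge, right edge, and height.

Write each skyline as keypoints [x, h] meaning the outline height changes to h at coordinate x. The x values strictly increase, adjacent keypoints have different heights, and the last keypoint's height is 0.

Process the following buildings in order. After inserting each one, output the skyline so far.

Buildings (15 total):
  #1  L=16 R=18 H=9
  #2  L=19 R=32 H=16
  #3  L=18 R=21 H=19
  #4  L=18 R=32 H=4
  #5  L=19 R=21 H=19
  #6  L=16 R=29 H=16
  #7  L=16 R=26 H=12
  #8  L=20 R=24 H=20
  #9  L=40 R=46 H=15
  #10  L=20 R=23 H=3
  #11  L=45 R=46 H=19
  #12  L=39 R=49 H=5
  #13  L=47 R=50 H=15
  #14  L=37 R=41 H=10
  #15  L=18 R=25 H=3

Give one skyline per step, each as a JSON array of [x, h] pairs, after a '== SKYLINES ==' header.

== SKYLINES ==
[[16,9],[18,0]]
[[16,9],[18,0],[19,16],[32,0]]
[[16,9],[18,19],[21,16],[32,0]]
[[16,9],[18,19],[21,16],[32,0]]
[[16,9],[18,19],[21,16],[32,0]]
[[16,16],[18,19],[21,16],[32,0]]
[[16,16],[18,19],[21,16],[32,0]]
[[16,16],[18,19],[20,20],[24,16],[32,0]]
[[16,16],[18,19],[20,20],[24,16],[32,0],[40,15],[46,0]]
[[16,16],[18,19],[20,20],[24,16],[32,0],[40,15],[46,0]]
[[16,16],[18,19],[20,20],[24,16],[32,0],[40,15],[45,19],[46,0]]
[[16,16],[18,19],[20,20],[24,16],[32,0],[39,5],[40,15],[45,19],[46,5],[49,0]]
[[16,16],[18,19],[20,20],[24,16],[32,0],[39,5],[40,15],[45,19],[46,5],[47,15],[50,0]]
[[16,16],[18,19],[20,20],[24,16],[32,0],[37,10],[40,15],[45,19],[46,5],[47,15],[50,0]]
[[16,16],[18,19],[20,20],[24,16],[32,0],[37,10],[40,15],[45,19],[46,5],[47,15],[50,0]]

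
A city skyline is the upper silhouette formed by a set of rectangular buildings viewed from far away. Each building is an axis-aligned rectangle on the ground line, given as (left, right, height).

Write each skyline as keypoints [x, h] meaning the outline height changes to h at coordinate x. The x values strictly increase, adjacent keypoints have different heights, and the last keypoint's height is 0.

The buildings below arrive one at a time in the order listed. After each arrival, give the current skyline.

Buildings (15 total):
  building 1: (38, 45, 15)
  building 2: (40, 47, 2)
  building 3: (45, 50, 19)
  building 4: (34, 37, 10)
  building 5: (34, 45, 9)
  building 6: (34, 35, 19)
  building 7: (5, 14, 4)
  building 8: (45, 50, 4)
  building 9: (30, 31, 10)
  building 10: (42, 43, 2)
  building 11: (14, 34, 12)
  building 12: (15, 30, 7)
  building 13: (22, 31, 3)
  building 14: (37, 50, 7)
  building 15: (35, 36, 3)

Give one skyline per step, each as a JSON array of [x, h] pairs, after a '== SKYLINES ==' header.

== SKYLINES ==
[[38,15],[45,0]]
[[38,15],[45,2],[47,0]]
[[38,15],[45,19],[50,0]]
[[34,10],[37,0],[38,15],[45,19],[50,0]]
[[34,10],[37,9],[38,15],[45,19],[50,0]]
[[34,19],[35,10],[37,9],[38,15],[45,19],[50,0]]
[[5,4],[14,0],[34,19],[35,10],[37,9],[38,15],[45,19],[50,0]]
[[5,4],[14,0],[34,19],[35,10],[37,9],[38,15],[45,19],[50,0]]
[[5,4],[14,0],[30,10],[31,0],[34,19],[35,10],[37,9],[38,15],[45,19],[50,0]]
[[5,4],[14,0],[30,10],[31,0],[34,19],[35,10],[37,9],[38,15],[45,19],[50,0]]
[[5,4],[14,12],[34,19],[35,10],[37,9],[38,15],[45,19],[50,0]]
[[5,4],[14,12],[34,19],[35,10],[37,9],[38,15],[45,19],[50,0]]
[[5,4],[14,12],[34,19],[35,10],[37,9],[38,15],[45,19],[50,0]]
[[5,4],[14,12],[34,19],[35,10],[37,9],[38,15],[45,19],[50,0]]
[[5,4],[14,12],[34,19],[35,10],[37,9],[38,15],[45,19],[50,0]]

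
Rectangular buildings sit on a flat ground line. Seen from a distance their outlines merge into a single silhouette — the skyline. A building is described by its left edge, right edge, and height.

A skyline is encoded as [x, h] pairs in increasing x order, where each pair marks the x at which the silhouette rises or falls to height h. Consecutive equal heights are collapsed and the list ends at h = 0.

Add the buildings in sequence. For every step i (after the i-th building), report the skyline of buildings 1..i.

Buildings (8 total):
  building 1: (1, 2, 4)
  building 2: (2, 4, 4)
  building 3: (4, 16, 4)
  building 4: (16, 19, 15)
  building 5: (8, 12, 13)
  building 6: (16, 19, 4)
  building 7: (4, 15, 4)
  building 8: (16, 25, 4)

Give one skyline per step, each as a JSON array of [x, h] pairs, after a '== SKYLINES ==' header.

== SKYLINES ==
[[1,4],[2,0]]
[[1,4],[4,0]]
[[1,4],[16,0]]
[[1,4],[16,15],[19,0]]
[[1,4],[8,13],[12,4],[16,15],[19,0]]
[[1,4],[8,13],[12,4],[16,15],[19,0]]
[[1,4],[8,13],[12,4],[16,15],[19,0]]
[[1,4],[8,13],[12,4],[16,15],[19,4],[25,0]]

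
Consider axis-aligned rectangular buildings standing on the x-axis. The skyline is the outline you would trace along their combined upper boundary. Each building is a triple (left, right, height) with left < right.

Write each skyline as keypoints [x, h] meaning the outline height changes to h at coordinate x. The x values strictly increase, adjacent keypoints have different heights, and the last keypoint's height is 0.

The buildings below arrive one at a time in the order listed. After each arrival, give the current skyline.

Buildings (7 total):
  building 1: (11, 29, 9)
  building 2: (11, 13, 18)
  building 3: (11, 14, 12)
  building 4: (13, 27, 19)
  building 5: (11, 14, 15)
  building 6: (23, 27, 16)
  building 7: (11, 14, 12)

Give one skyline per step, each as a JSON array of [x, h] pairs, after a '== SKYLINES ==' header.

== SKYLINES ==
[[11,9],[29,0]]
[[11,18],[13,9],[29,0]]
[[11,18],[13,12],[14,9],[29,0]]
[[11,18],[13,19],[27,9],[29,0]]
[[11,18],[13,19],[27,9],[29,0]]
[[11,18],[13,19],[27,9],[29,0]]
[[11,18],[13,19],[27,9],[29,0]]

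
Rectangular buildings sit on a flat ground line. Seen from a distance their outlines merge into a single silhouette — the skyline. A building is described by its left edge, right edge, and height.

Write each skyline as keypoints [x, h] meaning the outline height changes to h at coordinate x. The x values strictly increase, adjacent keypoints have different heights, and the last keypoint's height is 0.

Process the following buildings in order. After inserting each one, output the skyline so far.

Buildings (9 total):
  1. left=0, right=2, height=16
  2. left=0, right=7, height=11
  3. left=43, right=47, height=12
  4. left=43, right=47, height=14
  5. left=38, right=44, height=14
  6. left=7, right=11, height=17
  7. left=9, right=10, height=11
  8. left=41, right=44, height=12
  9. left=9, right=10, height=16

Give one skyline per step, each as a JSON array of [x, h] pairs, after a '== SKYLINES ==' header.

== SKYLINES ==
[[0,16],[2,0]]
[[0,16],[2,11],[7,0]]
[[0,16],[2,11],[7,0],[43,12],[47,0]]
[[0,16],[2,11],[7,0],[43,14],[47,0]]
[[0,16],[2,11],[7,0],[38,14],[47,0]]
[[0,16],[2,11],[7,17],[11,0],[38,14],[47,0]]
[[0,16],[2,11],[7,17],[11,0],[38,14],[47,0]]
[[0,16],[2,11],[7,17],[11,0],[38,14],[47,0]]
[[0,16],[2,11],[7,17],[11,0],[38,14],[47,0]]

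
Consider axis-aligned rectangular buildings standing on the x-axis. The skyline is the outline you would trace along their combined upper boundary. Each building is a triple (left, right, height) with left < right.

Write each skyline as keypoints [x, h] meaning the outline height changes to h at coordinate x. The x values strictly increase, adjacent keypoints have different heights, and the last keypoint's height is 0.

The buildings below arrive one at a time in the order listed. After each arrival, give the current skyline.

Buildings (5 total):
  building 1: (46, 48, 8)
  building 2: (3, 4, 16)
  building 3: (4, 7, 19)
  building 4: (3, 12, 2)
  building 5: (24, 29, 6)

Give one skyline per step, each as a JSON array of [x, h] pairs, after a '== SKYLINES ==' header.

== SKYLINES ==
[[46,8],[48,0]]
[[3,16],[4,0],[46,8],[48,0]]
[[3,16],[4,19],[7,0],[46,8],[48,0]]
[[3,16],[4,19],[7,2],[12,0],[46,8],[48,0]]
[[3,16],[4,19],[7,2],[12,0],[24,6],[29,0],[46,8],[48,0]]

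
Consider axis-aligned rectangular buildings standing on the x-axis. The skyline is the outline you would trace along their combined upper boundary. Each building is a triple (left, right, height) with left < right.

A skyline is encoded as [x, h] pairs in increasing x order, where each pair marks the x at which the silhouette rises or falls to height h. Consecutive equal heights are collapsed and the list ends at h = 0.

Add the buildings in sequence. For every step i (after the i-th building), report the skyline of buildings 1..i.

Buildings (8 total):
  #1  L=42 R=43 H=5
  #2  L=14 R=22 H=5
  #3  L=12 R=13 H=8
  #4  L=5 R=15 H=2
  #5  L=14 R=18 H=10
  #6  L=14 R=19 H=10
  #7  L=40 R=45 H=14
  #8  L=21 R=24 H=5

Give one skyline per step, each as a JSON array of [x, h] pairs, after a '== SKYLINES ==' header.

== SKYLINES ==
[[42,5],[43,0]]
[[14,5],[22,0],[42,5],[43,0]]
[[12,8],[13,0],[14,5],[22,0],[42,5],[43,0]]
[[5,2],[12,8],[13,2],[14,5],[22,0],[42,5],[43,0]]
[[5,2],[12,8],[13,2],[14,10],[18,5],[22,0],[42,5],[43,0]]
[[5,2],[12,8],[13,2],[14,10],[19,5],[22,0],[42,5],[43,0]]
[[5,2],[12,8],[13,2],[14,10],[19,5],[22,0],[40,14],[45,0]]
[[5,2],[12,8],[13,2],[14,10],[19,5],[24,0],[40,14],[45,0]]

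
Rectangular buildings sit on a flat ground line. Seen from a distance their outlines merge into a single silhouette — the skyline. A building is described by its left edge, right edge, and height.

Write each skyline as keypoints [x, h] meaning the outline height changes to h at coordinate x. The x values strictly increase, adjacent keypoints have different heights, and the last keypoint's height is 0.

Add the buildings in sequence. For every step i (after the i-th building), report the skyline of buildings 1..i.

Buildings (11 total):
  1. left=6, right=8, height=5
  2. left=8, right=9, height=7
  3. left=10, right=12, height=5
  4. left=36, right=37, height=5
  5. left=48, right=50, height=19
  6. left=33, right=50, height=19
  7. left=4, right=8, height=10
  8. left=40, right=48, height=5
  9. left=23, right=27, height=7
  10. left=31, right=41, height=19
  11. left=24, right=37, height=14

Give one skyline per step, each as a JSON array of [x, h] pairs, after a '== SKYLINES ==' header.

== SKYLINES ==
[[6,5],[8,0]]
[[6,5],[8,7],[9,0]]
[[6,5],[8,7],[9,0],[10,5],[12,0]]
[[6,5],[8,7],[9,0],[10,5],[12,0],[36,5],[37,0]]
[[6,5],[8,7],[9,0],[10,5],[12,0],[36,5],[37,0],[48,19],[50,0]]
[[6,5],[8,7],[9,0],[10,5],[12,0],[33,19],[50,0]]
[[4,10],[8,7],[9,0],[10,5],[12,0],[33,19],[50,0]]
[[4,10],[8,7],[9,0],[10,5],[12,0],[33,19],[50,0]]
[[4,10],[8,7],[9,0],[10,5],[12,0],[23,7],[27,0],[33,19],[50,0]]
[[4,10],[8,7],[9,0],[10,5],[12,0],[23,7],[27,0],[31,19],[50,0]]
[[4,10],[8,7],[9,0],[10,5],[12,0],[23,7],[24,14],[31,19],[50,0]]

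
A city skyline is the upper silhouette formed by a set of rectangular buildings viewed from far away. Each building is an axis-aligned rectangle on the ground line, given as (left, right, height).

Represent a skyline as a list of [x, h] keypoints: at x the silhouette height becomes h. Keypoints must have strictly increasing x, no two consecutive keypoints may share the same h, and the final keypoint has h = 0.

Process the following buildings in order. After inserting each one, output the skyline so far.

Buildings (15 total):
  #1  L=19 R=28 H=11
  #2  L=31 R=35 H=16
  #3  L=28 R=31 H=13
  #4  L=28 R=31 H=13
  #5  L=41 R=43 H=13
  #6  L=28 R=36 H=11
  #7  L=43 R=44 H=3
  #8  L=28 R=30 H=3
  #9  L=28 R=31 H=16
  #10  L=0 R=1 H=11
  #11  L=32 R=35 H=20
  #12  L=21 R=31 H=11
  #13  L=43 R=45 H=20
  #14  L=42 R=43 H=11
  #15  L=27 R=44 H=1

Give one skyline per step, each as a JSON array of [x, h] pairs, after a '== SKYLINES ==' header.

== SKYLINES ==
[[19,11],[28,0]]
[[19,11],[28,0],[31,16],[35,0]]
[[19,11],[28,13],[31,16],[35,0]]
[[19,11],[28,13],[31,16],[35,0]]
[[19,11],[28,13],[31,16],[35,0],[41,13],[43,0]]
[[19,11],[28,13],[31,16],[35,11],[36,0],[41,13],[43,0]]
[[19,11],[28,13],[31,16],[35,11],[36,0],[41,13],[43,3],[44,0]]
[[19,11],[28,13],[31,16],[35,11],[36,0],[41,13],[43,3],[44,0]]
[[19,11],[28,16],[35,11],[36,0],[41,13],[43,3],[44,0]]
[[0,11],[1,0],[19,11],[28,16],[35,11],[36,0],[41,13],[43,3],[44,0]]
[[0,11],[1,0],[19,11],[28,16],[32,20],[35,11],[36,0],[41,13],[43,3],[44,0]]
[[0,11],[1,0],[19,11],[28,16],[32,20],[35,11],[36,0],[41,13],[43,3],[44,0]]
[[0,11],[1,0],[19,11],[28,16],[32,20],[35,11],[36,0],[41,13],[43,20],[45,0]]
[[0,11],[1,0],[19,11],[28,16],[32,20],[35,11],[36,0],[41,13],[43,20],[45,0]]
[[0,11],[1,0],[19,11],[28,16],[32,20],[35,11],[36,1],[41,13],[43,20],[45,0]]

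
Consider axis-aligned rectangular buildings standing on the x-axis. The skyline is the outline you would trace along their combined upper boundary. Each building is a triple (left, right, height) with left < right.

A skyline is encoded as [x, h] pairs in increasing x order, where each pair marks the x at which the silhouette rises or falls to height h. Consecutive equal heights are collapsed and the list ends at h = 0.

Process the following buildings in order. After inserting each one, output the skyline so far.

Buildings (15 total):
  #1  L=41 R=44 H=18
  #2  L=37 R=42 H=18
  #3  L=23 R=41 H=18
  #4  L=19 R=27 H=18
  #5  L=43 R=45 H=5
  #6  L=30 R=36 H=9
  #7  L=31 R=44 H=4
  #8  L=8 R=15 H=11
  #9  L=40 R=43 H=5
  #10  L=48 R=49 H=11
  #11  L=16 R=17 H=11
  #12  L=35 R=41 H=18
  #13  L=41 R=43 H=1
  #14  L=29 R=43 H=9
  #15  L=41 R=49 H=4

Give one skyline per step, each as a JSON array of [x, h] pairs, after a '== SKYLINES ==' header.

== SKYLINES ==
[[41,18],[44,0]]
[[37,18],[44,0]]
[[23,18],[44,0]]
[[19,18],[44,0]]
[[19,18],[44,5],[45,0]]
[[19,18],[44,5],[45,0]]
[[19,18],[44,5],[45,0]]
[[8,11],[15,0],[19,18],[44,5],[45,0]]
[[8,11],[15,0],[19,18],[44,5],[45,0]]
[[8,11],[15,0],[19,18],[44,5],[45,0],[48,11],[49,0]]
[[8,11],[15,0],[16,11],[17,0],[19,18],[44,5],[45,0],[48,11],[49,0]]
[[8,11],[15,0],[16,11],[17,0],[19,18],[44,5],[45,0],[48,11],[49,0]]
[[8,11],[15,0],[16,11],[17,0],[19,18],[44,5],[45,0],[48,11],[49,0]]
[[8,11],[15,0],[16,11],[17,0],[19,18],[44,5],[45,0],[48,11],[49,0]]
[[8,11],[15,0],[16,11],[17,0],[19,18],[44,5],[45,4],[48,11],[49,0]]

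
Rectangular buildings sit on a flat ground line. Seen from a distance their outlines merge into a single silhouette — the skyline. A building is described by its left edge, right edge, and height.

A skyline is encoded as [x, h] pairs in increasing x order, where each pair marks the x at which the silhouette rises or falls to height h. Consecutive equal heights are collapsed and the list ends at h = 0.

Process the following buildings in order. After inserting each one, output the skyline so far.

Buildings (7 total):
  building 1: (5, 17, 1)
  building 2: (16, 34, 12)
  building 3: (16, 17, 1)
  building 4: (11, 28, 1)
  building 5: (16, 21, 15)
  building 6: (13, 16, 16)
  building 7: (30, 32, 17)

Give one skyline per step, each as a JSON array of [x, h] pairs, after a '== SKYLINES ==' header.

== SKYLINES ==
[[5,1],[17,0]]
[[5,1],[16,12],[34,0]]
[[5,1],[16,12],[34,0]]
[[5,1],[16,12],[34,0]]
[[5,1],[16,15],[21,12],[34,0]]
[[5,1],[13,16],[16,15],[21,12],[34,0]]
[[5,1],[13,16],[16,15],[21,12],[30,17],[32,12],[34,0]]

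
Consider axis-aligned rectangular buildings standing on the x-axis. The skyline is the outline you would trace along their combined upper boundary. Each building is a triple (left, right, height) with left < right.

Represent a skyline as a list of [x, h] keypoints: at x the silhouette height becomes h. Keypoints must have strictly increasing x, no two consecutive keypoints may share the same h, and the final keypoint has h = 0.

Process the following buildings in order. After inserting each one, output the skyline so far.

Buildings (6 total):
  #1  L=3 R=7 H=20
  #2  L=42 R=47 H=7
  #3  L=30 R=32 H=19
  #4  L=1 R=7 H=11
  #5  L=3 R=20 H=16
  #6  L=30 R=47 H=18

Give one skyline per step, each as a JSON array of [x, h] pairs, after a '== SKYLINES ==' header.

== SKYLINES ==
[[3,20],[7,0]]
[[3,20],[7,0],[42,7],[47,0]]
[[3,20],[7,0],[30,19],[32,0],[42,7],[47,0]]
[[1,11],[3,20],[7,0],[30,19],[32,0],[42,7],[47,0]]
[[1,11],[3,20],[7,16],[20,0],[30,19],[32,0],[42,7],[47,0]]
[[1,11],[3,20],[7,16],[20,0],[30,19],[32,18],[47,0]]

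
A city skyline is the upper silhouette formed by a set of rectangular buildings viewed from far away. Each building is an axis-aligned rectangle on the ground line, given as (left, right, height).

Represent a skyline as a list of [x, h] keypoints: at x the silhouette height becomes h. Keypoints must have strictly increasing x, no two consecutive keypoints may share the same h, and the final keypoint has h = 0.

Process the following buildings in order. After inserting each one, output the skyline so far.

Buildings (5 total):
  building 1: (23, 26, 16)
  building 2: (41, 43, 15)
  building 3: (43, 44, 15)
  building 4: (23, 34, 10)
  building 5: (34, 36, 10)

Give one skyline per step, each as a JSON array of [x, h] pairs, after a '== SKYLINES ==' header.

== SKYLINES ==
[[23,16],[26,0]]
[[23,16],[26,0],[41,15],[43,0]]
[[23,16],[26,0],[41,15],[44,0]]
[[23,16],[26,10],[34,0],[41,15],[44,0]]
[[23,16],[26,10],[36,0],[41,15],[44,0]]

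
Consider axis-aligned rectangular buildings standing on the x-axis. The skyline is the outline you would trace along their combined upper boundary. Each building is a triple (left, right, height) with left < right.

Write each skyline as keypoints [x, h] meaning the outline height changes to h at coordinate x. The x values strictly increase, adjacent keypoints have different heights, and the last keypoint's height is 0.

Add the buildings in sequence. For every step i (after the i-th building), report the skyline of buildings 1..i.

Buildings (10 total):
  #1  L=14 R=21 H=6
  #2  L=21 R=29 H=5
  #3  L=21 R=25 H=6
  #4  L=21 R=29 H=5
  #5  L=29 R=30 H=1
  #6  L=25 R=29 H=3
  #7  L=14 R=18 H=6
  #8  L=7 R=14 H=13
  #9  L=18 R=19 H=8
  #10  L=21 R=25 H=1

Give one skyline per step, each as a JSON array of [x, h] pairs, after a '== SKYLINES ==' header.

== SKYLINES ==
[[14,6],[21,0]]
[[14,6],[21,5],[29,0]]
[[14,6],[25,5],[29,0]]
[[14,6],[25,5],[29,0]]
[[14,6],[25,5],[29,1],[30,0]]
[[14,6],[25,5],[29,1],[30,0]]
[[14,6],[25,5],[29,1],[30,0]]
[[7,13],[14,6],[25,5],[29,1],[30,0]]
[[7,13],[14,6],[18,8],[19,6],[25,5],[29,1],[30,0]]
[[7,13],[14,6],[18,8],[19,6],[25,5],[29,1],[30,0]]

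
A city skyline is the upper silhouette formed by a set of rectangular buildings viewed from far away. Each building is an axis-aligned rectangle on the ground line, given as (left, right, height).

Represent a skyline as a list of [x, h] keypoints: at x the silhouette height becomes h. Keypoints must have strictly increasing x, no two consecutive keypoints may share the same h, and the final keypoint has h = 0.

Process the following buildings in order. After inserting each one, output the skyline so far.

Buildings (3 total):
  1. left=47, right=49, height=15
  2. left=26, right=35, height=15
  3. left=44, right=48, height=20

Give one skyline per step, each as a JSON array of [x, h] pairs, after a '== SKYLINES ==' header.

== SKYLINES ==
[[47,15],[49,0]]
[[26,15],[35,0],[47,15],[49,0]]
[[26,15],[35,0],[44,20],[48,15],[49,0]]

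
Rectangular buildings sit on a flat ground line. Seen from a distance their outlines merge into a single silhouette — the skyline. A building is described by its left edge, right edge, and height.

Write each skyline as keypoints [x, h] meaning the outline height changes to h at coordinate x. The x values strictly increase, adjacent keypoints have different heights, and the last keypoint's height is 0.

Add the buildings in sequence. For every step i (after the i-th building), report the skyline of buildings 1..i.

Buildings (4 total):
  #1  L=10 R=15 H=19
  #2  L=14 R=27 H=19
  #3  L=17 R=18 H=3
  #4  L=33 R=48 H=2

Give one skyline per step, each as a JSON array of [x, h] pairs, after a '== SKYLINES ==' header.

== SKYLINES ==
[[10,19],[15,0]]
[[10,19],[27,0]]
[[10,19],[27,0]]
[[10,19],[27,0],[33,2],[48,0]]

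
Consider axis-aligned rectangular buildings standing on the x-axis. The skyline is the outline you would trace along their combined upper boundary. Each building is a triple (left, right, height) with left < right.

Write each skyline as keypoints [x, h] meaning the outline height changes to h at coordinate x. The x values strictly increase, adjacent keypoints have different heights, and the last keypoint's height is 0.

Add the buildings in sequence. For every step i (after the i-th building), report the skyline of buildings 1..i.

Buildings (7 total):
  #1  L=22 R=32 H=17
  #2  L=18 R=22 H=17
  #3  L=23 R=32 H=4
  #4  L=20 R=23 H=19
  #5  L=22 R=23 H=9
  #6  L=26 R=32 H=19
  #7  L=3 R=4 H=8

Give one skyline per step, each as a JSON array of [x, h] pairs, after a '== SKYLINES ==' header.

== SKYLINES ==
[[22,17],[32,0]]
[[18,17],[32,0]]
[[18,17],[32,0]]
[[18,17],[20,19],[23,17],[32,0]]
[[18,17],[20,19],[23,17],[32,0]]
[[18,17],[20,19],[23,17],[26,19],[32,0]]
[[3,8],[4,0],[18,17],[20,19],[23,17],[26,19],[32,0]]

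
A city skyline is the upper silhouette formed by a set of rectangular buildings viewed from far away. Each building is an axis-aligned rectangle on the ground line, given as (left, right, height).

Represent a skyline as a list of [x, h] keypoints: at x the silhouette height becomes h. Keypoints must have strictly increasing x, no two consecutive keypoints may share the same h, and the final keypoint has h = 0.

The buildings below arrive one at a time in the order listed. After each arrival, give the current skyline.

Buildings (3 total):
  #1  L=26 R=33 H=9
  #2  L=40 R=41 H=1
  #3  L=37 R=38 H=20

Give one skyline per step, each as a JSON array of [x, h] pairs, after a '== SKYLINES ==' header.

== SKYLINES ==
[[26,9],[33,0]]
[[26,9],[33,0],[40,1],[41,0]]
[[26,9],[33,0],[37,20],[38,0],[40,1],[41,0]]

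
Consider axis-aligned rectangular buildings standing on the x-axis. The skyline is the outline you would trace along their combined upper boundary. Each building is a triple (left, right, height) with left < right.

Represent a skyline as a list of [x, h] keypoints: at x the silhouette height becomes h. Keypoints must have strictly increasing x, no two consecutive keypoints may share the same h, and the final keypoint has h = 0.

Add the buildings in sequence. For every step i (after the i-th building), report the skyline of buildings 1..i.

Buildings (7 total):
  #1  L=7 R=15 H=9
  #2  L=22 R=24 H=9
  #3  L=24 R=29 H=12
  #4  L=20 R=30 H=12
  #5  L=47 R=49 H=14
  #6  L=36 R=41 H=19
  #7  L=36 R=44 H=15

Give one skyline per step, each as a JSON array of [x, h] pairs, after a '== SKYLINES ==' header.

== SKYLINES ==
[[7,9],[15,0]]
[[7,9],[15,0],[22,9],[24,0]]
[[7,9],[15,0],[22,9],[24,12],[29,0]]
[[7,9],[15,0],[20,12],[30,0]]
[[7,9],[15,0],[20,12],[30,0],[47,14],[49,0]]
[[7,9],[15,0],[20,12],[30,0],[36,19],[41,0],[47,14],[49,0]]
[[7,9],[15,0],[20,12],[30,0],[36,19],[41,15],[44,0],[47,14],[49,0]]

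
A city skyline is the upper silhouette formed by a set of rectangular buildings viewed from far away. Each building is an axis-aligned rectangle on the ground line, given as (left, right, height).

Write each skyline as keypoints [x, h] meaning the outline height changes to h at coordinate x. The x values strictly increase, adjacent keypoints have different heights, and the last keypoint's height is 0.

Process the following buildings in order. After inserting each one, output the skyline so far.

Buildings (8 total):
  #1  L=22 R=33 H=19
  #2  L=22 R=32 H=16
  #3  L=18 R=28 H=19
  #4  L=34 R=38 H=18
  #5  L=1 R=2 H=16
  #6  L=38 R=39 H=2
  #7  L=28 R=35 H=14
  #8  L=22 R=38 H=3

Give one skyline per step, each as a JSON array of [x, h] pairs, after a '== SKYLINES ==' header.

== SKYLINES ==
[[22,19],[33,0]]
[[22,19],[33,0]]
[[18,19],[33,0]]
[[18,19],[33,0],[34,18],[38,0]]
[[1,16],[2,0],[18,19],[33,0],[34,18],[38,0]]
[[1,16],[2,0],[18,19],[33,0],[34,18],[38,2],[39,0]]
[[1,16],[2,0],[18,19],[33,14],[34,18],[38,2],[39,0]]
[[1,16],[2,0],[18,19],[33,14],[34,18],[38,2],[39,0]]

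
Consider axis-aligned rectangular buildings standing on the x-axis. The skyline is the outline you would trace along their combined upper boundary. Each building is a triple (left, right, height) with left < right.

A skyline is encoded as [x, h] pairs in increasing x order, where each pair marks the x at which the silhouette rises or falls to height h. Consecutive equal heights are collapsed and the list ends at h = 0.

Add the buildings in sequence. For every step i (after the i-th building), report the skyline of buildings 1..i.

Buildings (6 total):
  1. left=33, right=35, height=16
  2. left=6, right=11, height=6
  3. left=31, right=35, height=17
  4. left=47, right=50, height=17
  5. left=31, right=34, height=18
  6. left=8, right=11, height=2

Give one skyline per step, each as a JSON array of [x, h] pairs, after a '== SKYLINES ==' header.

== SKYLINES ==
[[33,16],[35,0]]
[[6,6],[11,0],[33,16],[35,0]]
[[6,6],[11,0],[31,17],[35,0]]
[[6,6],[11,0],[31,17],[35,0],[47,17],[50,0]]
[[6,6],[11,0],[31,18],[34,17],[35,0],[47,17],[50,0]]
[[6,6],[11,0],[31,18],[34,17],[35,0],[47,17],[50,0]]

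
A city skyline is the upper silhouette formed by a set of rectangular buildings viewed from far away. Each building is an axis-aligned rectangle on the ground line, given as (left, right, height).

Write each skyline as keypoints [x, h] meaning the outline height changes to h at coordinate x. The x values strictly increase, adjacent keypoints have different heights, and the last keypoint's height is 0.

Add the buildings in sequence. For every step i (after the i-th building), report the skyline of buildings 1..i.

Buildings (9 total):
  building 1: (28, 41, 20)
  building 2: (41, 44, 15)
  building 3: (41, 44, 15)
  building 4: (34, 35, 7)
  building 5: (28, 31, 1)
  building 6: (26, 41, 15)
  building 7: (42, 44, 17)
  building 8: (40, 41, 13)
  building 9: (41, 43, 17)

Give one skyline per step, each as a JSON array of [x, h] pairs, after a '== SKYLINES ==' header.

== SKYLINES ==
[[28,20],[41,0]]
[[28,20],[41,15],[44,0]]
[[28,20],[41,15],[44,0]]
[[28,20],[41,15],[44,0]]
[[28,20],[41,15],[44,0]]
[[26,15],[28,20],[41,15],[44,0]]
[[26,15],[28,20],[41,15],[42,17],[44,0]]
[[26,15],[28,20],[41,15],[42,17],[44,0]]
[[26,15],[28,20],[41,17],[44,0]]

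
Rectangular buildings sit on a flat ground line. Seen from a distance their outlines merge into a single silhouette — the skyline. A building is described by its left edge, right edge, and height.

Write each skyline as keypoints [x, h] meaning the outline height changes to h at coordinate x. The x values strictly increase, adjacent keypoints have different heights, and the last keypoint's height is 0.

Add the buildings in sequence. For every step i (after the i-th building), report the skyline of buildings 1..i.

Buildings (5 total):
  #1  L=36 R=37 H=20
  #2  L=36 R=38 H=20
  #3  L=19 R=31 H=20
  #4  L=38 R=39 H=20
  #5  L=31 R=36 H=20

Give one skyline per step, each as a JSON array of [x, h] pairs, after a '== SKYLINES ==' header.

== SKYLINES ==
[[36,20],[37,0]]
[[36,20],[38,0]]
[[19,20],[31,0],[36,20],[38,0]]
[[19,20],[31,0],[36,20],[39,0]]
[[19,20],[39,0]]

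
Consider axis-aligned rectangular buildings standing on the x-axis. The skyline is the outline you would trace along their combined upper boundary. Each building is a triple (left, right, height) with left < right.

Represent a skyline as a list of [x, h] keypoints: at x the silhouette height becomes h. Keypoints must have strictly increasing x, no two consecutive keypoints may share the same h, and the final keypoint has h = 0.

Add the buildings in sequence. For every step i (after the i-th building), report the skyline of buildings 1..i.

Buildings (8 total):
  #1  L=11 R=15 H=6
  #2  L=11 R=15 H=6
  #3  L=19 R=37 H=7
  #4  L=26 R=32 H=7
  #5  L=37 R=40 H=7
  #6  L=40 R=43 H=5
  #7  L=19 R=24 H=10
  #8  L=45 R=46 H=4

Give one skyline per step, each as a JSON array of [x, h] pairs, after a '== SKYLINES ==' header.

== SKYLINES ==
[[11,6],[15,0]]
[[11,6],[15,0]]
[[11,6],[15,0],[19,7],[37,0]]
[[11,6],[15,0],[19,7],[37,0]]
[[11,6],[15,0],[19,7],[40,0]]
[[11,6],[15,0],[19,7],[40,5],[43,0]]
[[11,6],[15,0],[19,10],[24,7],[40,5],[43,0]]
[[11,6],[15,0],[19,10],[24,7],[40,5],[43,0],[45,4],[46,0]]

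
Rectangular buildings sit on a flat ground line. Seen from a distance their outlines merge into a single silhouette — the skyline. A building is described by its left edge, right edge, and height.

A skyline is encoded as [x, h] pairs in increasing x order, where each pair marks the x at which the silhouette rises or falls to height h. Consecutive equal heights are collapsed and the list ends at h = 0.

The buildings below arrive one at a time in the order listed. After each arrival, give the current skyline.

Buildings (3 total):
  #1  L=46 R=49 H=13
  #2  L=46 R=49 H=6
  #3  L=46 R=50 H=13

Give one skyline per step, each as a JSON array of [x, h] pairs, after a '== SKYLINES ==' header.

== SKYLINES ==
[[46,13],[49,0]]
[[46,13],[49,0]]
[[46,13],[50,0]]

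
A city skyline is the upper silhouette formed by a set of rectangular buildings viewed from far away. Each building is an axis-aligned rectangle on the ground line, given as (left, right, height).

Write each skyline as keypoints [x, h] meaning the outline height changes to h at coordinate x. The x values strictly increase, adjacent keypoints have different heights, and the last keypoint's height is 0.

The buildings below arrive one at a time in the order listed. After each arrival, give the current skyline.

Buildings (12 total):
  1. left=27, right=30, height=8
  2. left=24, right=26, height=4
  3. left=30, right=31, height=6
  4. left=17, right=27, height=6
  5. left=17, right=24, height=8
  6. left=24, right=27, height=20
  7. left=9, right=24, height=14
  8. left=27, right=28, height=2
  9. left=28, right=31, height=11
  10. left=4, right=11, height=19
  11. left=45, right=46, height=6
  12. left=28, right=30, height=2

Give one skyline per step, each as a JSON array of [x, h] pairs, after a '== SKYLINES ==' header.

== SKYLINES ==
[[27,8],[30,0]]
[[24,4],[26,0],[27,8],[30,0]]
[[24,4],[26,0],[27,8],[30,6],[31,0]]
[[17,6],[27,8],[30,6],[31,0]]
[[17,8],[24,6],[27,8],[30,6],[31,0]]
[[17,8],[24,20],[27,8],[30,6],[31,0]]
[[9,14],[24,20],[27,8],[30,6],[31,0]]
[[9,14],[24,20],[27,8],[30,6],[31,0]]
[[9,14],[24,20],[27,8],[28,11],[31,0]]
[[4,19],[11,14],[24,20],[27,8],[28,11],[31,0]]
[[4,19],[11,14],[24,20],[27,8],[28,11],[31,0],[45,6],[46,0]]
[[4,19],[11,14],[24,20],[27,8],[28,11],[31,0],[45,6],[46,0]]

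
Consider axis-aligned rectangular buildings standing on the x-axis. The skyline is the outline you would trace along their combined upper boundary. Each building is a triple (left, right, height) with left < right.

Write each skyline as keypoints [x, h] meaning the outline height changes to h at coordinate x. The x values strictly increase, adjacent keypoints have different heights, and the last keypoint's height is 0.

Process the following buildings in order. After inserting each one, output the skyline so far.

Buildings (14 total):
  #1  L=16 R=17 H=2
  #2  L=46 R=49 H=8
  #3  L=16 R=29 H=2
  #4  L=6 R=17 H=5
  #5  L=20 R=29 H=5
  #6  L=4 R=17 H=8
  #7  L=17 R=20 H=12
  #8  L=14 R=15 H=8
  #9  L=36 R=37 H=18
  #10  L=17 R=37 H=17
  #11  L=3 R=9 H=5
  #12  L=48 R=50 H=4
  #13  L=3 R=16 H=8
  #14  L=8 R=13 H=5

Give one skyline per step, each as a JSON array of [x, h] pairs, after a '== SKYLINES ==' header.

== SKYLINES ==
[[16,2],[17,0]]
[[16,2],[17,0],[46,8],[49,0]]
[[16,2],[29,0],[46,8],[49,0]]
[[6,5],[17,2],[29,0],[46,8],[49,0]]
[[6,5],[17,2],[20,5],[29,0],[46,8],[49,0]]
[[4,8],[17,2],[20,5],[29,0],[46,8],[49,0]]
[[4,8],[17,12],[20,5],[29,0],[46,8],[49,0]]
[[4,8],[17,12],[20,5],[29,0],[46,8],[49,0]]
[[4,8],[17,12],[20,5],[29,0],[36,18],[37,0],[46,8],[49,0]]
[[4,8],[17,17],[36,18],[37,0],[46,8],[49,0]]
[[3,5],[4,8],[17,17],[36,18],[37,0],[46,8],[49,0]]
[[3,5],[4,8],[17,17],[36,18],[37,0],[46,8],[49,4],[50,0]]
[[3,8],[17,17],[36,18],[37,0],[46,8],[49,4],[50,0]]
[[3,8],[17,17],[36,18],[37,0],[46,8],[49,4],[50,0]]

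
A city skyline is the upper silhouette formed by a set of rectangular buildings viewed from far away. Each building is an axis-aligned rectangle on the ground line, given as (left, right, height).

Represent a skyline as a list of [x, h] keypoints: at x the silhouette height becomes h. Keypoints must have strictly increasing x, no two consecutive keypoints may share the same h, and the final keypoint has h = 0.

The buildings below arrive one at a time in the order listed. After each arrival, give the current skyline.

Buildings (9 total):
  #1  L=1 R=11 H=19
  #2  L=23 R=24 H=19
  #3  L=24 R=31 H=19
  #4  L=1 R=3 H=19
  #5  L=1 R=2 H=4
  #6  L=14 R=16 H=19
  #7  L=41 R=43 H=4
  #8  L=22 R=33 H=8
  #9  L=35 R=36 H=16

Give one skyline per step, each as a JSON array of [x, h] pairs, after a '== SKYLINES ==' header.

== SKYLINES ==
[[1,19],[11,0]]
[[1,19],[11,0],[23,19],[24,0]]
[[1,19],[11,0],[23,19],[31,0]]
[[1,19],[11,0],[23,19],[31,0]]
[[1,19],[11,0],[23,19],[31,0]]
[[1,19],[11,0],[14,19],[16,0],[23,19],[31,0]]
[[1,19],[11,0],[14,19],[16,0],[23,19],[31,0],[41,4],[43,0]]
[[1,19],[11,0],[14,19],[16,0],[22,8],[23,19],[31,8],[33,0],[41,4],[43,0]]
[[1,19],[11,0],[14,19],[16,0],[22,8],[23,19],[31,8],[33,0],[35,16],[36,0],[41,4],[43,0]]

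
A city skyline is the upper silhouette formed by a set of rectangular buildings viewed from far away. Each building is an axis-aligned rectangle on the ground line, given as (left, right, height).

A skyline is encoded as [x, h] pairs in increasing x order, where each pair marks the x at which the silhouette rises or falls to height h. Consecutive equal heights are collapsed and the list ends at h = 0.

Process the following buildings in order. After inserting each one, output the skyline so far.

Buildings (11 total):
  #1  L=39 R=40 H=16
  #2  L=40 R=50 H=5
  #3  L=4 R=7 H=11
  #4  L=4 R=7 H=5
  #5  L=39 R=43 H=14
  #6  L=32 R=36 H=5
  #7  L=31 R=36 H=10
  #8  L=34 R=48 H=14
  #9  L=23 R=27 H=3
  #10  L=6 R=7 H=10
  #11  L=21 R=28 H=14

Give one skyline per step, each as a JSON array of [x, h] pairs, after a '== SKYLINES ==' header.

== SKYLINES ==
[[39,16],[40,0]]
[[39,16],[40,5],[50,0]]
[[4,11],[7,0],[39,16],[40,5],[50,0]]
[[4,11],[7,0],[39,16],[40,5],[50,0]]
[[4,11],[7,0],[39,16],[40,14],[43,5],[50,0]]
[[4,11],[7,0],[32,5],[36,0],[39,16],[40,14],[43,5],[50,0]]
[[4,11],[7,0],[31,10],[36,0],[39,16],[40,14],[43,5],[50,0]]
[[4,11],[7,0],[31,10],[34,14],[39,16],[40,14],[48,5],[50,0]]
[[4,11],[7,0],[23,3],[27,0],[31,10],[34,14],[39,16],[40,14],[48,5],[50,0]]
[[4,11],[7,0],[23,3],[27,0],[31,10],[34,14],[39,16],[40,14],[48,5],[50,0]]
[[4,11],[7,0],[21,14],[28,0],[31,10],[34,14],[39,16],[40,14],[48,5],[50,0]]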